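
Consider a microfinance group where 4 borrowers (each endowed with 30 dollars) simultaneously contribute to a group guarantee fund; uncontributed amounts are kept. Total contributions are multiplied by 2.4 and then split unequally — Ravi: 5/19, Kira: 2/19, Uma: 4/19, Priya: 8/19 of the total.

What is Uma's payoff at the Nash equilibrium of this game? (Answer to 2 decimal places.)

Each unit j contributes comes back to j as 2.4 × (j's share), so j prefers to contribute only if that share exceeds 1/2.4 = 0.4167; otherwise keeping the unit dominates.
Priya alone (share 8/19) is above the threshold, contributing 30; the remaining 3 contribute 0. Total contributed: 30.
Uma keeps 30 and receives 2.4 × 30 × 4/19 = 15.16 from the group guarantee fund, for a payoff of 45.16.

45.16 dollars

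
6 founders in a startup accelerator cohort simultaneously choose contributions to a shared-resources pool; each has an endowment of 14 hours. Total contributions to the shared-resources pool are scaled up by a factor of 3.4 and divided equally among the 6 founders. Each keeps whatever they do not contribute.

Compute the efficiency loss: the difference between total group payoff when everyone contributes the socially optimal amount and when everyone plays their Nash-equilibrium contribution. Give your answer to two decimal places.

201.60 hours

Each contributed unit returns 3.4/6 = 0.5667 to its contributor — below 1 — so contributing 0 is dominant for every player. At the Nash equilibrium everyone keeps their 14, and the group total is 6 × 14 = 84.
Each contributed unit returns 3.400 to the group as a whole (0.5667 to each of 6 players), which exceeds 1, so the social optimum is full contribution: group total = 3.400 × 84 = 285.60.
Efficiency loss = 285.60 − 84 = 201.60.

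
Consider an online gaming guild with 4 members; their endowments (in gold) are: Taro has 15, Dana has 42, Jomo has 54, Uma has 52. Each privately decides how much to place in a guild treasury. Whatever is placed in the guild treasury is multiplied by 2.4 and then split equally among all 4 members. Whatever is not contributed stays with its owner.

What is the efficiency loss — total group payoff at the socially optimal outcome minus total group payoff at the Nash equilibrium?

The private return per contributed unit is 2.4/4 = 0.6000 < 1 for every player regardless of endowment, so the Nash equilibrium is zero contribution and the group total is Σ E_j = 15 + 42 + 54 + 52 = 163.
Each contributed unit returns 2.400 to the group, so the social optimum is full contribution by everyone: group total = 2.400 × 163 = 391.20.
Efficiency loss = (2.400 − 1) × 163 = 228.20.

228.20 gold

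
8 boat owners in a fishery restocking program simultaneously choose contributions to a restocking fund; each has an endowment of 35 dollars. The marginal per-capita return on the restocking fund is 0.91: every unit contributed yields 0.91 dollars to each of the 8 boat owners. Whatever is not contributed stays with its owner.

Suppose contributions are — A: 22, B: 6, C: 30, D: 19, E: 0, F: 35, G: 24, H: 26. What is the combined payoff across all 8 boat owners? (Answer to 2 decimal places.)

1297.36 dollars

Total contributed: 22 + 6 + 30 + 19 + 0 + 35 + 24 + 26 = 162; total kept: 8 × 35 − 162 = 118.
The restocking fund pays out 0.91 × 8 × 162 = 1179.36 in aggregate.
Group total = 118 + 1179.36 = 1297.36.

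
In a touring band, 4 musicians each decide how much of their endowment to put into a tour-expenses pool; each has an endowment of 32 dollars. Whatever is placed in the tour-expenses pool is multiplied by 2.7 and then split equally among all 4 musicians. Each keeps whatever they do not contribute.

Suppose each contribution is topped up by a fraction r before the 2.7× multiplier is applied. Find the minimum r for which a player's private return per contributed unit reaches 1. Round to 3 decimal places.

0.481

With matching at rate r, one contributed unit becomes (1 + r) in the tour-expenses pool and returns 2.7 × (1 + r) / 4 to the contributor.
Setting this equal to 1: 1 + r = 4/2.7 = 1.4815.
So the minimum matching rate is r = 1.4815 − 1 = 0.481.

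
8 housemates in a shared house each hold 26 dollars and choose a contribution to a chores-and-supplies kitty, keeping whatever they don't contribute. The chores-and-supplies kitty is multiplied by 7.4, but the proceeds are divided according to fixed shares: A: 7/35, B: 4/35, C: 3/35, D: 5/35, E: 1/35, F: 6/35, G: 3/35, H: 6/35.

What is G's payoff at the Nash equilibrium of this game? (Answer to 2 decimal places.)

For player j, contributing a unit is worthwhile iff 7.4 × (j's share) ≥ 1, i.e. iff j's share is at least 0.1351.
A, D, F and H are above the threshold, contributing 26 each; the remaining 4 contribute 0. Total contributed: 104.
G keeps 26 and receives 7.4 × 104 × 3/35 = 65.97 from the chores-and-supplies kitty, for a payoff of 91.97.

91.97 dollars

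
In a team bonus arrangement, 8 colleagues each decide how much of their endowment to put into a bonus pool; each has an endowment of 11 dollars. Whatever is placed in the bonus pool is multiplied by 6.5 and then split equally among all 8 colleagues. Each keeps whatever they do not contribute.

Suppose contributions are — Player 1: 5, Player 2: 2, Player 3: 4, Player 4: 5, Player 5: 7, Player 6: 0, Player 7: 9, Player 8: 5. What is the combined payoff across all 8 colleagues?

Total contributed: 5 + 2 + 4 + 5 + 7 + 0 + 9 + 5 = 37; total kept: 8 × 11 − 37 = 51.
The bonus pool pays out 6.5 × 37 = 240.50 in aggregate.
Group total = 51 + 240.50 = 291.50.

291.50 dollars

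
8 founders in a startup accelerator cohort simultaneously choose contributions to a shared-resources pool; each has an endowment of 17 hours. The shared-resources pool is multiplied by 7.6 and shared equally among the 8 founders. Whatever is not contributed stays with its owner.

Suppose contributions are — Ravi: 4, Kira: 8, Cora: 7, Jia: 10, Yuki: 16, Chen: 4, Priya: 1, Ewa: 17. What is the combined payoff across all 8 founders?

Total contributed: 4 + 8 + 7 + 10 + 16 + 4 + 1 + 17 = 67; total kept: 8 × 17 − 67 = 69.
The shared-resources pool pays out 7.6 × 67 = 509.20 in aggregate.
Group total = 69 + 509.20 = 578.20.

578.20 hours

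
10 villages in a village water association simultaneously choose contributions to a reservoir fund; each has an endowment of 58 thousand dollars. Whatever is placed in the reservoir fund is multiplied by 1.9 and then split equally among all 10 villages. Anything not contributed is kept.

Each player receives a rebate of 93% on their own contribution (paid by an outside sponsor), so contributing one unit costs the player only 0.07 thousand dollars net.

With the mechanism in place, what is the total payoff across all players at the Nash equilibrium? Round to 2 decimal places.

With the mechanism, a contributed unit returns (1.9/10) / 0.07 = 2.7143 per unit of net cost to the contributor — now above 1 — so contributing fully is weakly dominant for every player.
At the Nash equilibrium everyone contributes 58. Group total payoff = 10 × (58 × 0.93 + 1.9 × 58) = 1641.40.

1641.40 thousand dollars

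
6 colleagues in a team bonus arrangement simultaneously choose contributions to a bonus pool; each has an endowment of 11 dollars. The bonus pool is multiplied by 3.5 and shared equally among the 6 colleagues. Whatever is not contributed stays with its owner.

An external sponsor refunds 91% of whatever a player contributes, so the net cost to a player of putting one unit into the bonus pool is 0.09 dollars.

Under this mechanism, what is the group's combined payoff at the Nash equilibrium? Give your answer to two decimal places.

The effective private return per unit is now (3.5/6) / 0.09 = 6.4815 > 1, so every player's dominant strategy flips to full contribution.
At the Nash equilibrium everyone contributes 11. Group total payoff = 6 × (11 × 0.91 + 3.5 × 11) = 291.06.

291.06 dollars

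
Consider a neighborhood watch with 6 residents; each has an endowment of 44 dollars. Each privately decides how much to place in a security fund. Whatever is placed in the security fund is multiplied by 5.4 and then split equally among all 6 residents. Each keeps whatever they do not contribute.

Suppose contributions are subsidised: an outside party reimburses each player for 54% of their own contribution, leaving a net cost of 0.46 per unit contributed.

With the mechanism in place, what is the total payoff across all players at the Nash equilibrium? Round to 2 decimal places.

The effective private return per unit is now (5.4/6) / 0.46 = 1.9565 > 1, so every player's dominant strategy flips to full contribution.
So the Nash equilibrium is full contribution by all 6; the group earns 6 × (44 × 0.54 + 5.4 × 44) = 1568.16.

1568.16 dollars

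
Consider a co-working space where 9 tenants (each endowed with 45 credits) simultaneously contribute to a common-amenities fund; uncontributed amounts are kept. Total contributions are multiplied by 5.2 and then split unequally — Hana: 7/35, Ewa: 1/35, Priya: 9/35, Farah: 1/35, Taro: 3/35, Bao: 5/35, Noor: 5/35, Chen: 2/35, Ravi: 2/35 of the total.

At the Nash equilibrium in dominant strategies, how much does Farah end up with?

58.37 credits

A player with share s gets back 5.2·s per unit contributed, so full contribution is dominant for anyone with s > 1/5.2 = 0.1923 and zero contribution is dominant for anyone below.
Hana and Priya clear that bar, contributing 45 each; the remaining 7 contribute 0. Total contributed: 90.
Farah keeps 45 and receives 5.2 × 90 × 1/35 = 13.37 from the common-amenities fund, for a payoff of 58.37.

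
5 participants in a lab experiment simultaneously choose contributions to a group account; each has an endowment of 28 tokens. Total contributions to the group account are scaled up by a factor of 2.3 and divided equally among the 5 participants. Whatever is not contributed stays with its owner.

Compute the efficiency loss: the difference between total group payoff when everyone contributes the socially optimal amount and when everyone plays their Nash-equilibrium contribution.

Each contributed unit returns 2.3/5 = 0.4600 to its contributor — below 1 — so contributing 0 is dominant for every player. At the Nash equilibrium everyone keeps their 28, and the group total is 5 × 28 = 140.
Each contributed unit returns 2.300 to the group as a whole (0.4600 to each of 5 players), which exceeds 1, so the social optimum is full contribution: group total = 2.300 × 140 = 322.00.
Efficiency loss = 322.00 − 140 = 182.00.

182.00 tokens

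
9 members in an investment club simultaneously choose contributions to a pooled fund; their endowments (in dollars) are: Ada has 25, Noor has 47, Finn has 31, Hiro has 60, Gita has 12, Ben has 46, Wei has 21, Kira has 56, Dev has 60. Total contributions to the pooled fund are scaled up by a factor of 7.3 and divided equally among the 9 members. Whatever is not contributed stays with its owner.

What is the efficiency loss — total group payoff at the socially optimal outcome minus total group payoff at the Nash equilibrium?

2255.40 dollars

The private return per contributed unit is 7.3/9 = 0.8111 < 1 for every player regardless of endowment, so the Nash equilibrium is zero contribution and the group total is Σ E_j = 25 + 47 + 31 + 60 + 12 + 46 + 21 + 56 + 60 = 358.
Each contributed unit returns 7.300 to the group, so the social optimum is full contribution by everyone: group total = 7.300 × 358 = 2613.40.
Efficiency loss = (7.300 − 1) × 358 = 2255.40.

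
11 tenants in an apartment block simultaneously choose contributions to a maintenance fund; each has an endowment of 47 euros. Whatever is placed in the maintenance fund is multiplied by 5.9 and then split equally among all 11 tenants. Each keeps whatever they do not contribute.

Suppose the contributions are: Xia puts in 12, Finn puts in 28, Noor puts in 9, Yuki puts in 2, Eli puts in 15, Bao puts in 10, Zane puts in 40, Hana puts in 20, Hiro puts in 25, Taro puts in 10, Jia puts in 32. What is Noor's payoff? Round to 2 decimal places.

Total contributed: 12 + 28 + 9 + 2 + 15 + 10 + 40 + 20 + 25 + 10 + 32 = 203.
Each receives 5.9 × 203 / 11 = 108.88 from the maintenance fund.
Noor keeps 47 − 9 = 38, so Noor's payoff is 38 + 108.88 = 146.88.

146.88 euros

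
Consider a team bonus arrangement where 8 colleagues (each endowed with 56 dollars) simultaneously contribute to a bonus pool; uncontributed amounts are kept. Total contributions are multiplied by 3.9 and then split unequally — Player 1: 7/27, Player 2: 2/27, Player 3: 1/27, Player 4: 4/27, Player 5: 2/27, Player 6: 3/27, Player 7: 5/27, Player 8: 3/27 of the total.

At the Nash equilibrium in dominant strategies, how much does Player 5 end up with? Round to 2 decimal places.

72.18 dollars

Each unit j contributes comes back to j as 3.9 × (j's share), so j prefers to contribute only if that share exceeds 1/3.9 = 0.2564; otherwise keeping the unit dominates.
Only Player 1 (7/27) clears that bar, contributing 56; the remaining 7 contribute 0. Total contributed: 56.
Player 5 keeps 56 and receives 3.9 × 56 × 2/27 = 16.18 from the bonus pool, for a payoff of 72.18.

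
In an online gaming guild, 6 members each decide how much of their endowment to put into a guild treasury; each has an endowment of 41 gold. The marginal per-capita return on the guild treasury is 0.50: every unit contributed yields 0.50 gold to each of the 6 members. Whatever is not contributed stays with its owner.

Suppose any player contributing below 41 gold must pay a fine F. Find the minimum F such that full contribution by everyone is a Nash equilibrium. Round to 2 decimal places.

Given the others contribute fully, the best deviation is to contribute 0 (any partial contribution still incurs the fine and gives up units whose private return 0.50 is below 1).
Deviating from 41 to 0 saves 41 gold but forfeits the deviator's share of the drop in the guild treasury: 0.50 × 41 = 20.50.
So the deviation gain is 41 − 20.50 = 20.50, and the fine must be at least 20.50 gold to wipe it out.

20.50 gold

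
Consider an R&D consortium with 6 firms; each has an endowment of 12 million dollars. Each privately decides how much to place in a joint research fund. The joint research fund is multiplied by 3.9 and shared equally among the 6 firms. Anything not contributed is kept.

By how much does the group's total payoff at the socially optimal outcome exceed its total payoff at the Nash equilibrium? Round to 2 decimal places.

208.80 million dollars

Each contributed unit returns 3.9/6 = 0.6500 to its contributor — below 1 — so contributing 0 is dominant for every player. At the Nash equilibrium everyone keeps their 12, and the group total is 6 × 12 = 72.
Each contributed unit returns 3.900 to the group as a whole (0.6500 to each of 6 players), which exceeds 1, so the social optimum is full contribution: group total = 3.900 × 72 = 280.80.
Efficiency loss = 280.80 − 72 = 208.80.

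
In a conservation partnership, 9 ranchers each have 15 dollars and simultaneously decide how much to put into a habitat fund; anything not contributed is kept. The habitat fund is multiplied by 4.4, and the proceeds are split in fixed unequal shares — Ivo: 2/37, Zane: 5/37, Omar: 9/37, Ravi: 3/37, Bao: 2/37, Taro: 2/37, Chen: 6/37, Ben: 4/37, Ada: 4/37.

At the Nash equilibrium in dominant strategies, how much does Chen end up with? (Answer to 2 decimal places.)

25.70 dollars

Each unit j contributes comes back to j as 4.4 × (j's share), so j prefers to contribute only if that share exceeds 1/4.4 = 0.2273; otherwise keeping the unit dominates.
Only Omar (9/37) clears that bar, contributing 15; the remaining 8 contribute 0. Total contributed: 15.
Chen keeps 15 and receives 4.4 × 15 × 6/37 = 10.70 from the habitat fund, for a payoff of 25.70.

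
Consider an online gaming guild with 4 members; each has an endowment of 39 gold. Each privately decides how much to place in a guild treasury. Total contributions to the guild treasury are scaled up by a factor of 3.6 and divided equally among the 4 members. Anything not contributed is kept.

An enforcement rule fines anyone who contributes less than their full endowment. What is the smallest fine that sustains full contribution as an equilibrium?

3.90 gold

Given the others contribute fully, the best deviation is to contribute 0 (any partial contribution still incurs the fine and gives up units whose private return 0.9000 is below 1).
Deviating from 39 to 0 saves 39 gold but forfeits the deviator's share of the drop in the guild treasury: 3.6/4 × 39 = 35.10.
So the deviation gain is 39 − 35.10 = 3.90, and the fine must be at least 3.90 gold to wipe it out.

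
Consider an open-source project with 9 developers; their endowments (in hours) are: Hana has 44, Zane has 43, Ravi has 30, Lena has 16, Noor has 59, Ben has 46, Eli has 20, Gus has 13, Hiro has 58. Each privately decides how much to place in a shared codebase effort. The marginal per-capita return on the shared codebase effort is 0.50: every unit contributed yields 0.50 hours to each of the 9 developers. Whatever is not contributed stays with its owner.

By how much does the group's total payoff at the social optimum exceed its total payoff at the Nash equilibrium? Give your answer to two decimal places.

1151.50 hours

The private return per contributed unit is 0.50 < 1 for everyone, so the Nash equilibrium is zero contribution and the group total is Σ E_j = 44 + 43 + 30 + 16 + 59 + 46 + 20 + 13 + 58 = 329.
Each contributed unit returns 4.500 to the group, so the social optimum is full contribution by everyone: group total = 4.500 × 329 = 1480.50.
Efficiency loss = (4.500 − 1) × 329 = 1151.50.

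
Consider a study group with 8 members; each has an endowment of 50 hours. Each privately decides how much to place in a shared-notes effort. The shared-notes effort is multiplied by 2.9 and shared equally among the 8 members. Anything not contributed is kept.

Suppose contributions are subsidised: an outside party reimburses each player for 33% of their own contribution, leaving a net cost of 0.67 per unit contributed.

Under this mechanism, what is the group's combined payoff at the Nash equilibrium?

The effective private return is (2.9/8) / 0.67 = 0.5410, which is still under 1, so the mechanism doesn't change anyone's dominant strategy: zero contribution.
Everyone keeps their endowment and the group total is 8 × 50 = 400.

400.00 hours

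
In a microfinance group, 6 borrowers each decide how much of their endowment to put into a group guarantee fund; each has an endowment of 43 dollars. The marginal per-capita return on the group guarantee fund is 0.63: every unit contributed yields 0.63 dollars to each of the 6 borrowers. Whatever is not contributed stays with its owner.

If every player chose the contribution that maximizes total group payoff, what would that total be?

975.24 dollars

Each contributed unit returns 3.780 to the group as a whole (0.63 to each of 6 players), which exceeds 1, so the social optimum is full contribution: group total = 3.780 × 258 = 975.24.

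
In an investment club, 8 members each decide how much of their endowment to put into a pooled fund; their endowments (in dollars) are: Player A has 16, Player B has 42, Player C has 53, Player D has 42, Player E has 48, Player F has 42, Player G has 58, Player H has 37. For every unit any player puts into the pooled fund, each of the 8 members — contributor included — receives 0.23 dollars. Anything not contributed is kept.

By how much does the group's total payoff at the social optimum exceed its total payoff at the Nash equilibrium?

283.92 dollars

The private return per contributed unit is 0.23 < 1 for everyone, so the Nash equilibrium is zero contribution and the group total is Σ E_j = 16 + 42 + 53 + 42 + 48 + 42 + 58 + 37 = 338.
Each contributed unit returns 1.840 to the group, so the social optimum is full contribution by everyone: group total = 1.840 × 338 = 621.92.
Efficiency loss = (1.840 − 1) × 338 = 283.92.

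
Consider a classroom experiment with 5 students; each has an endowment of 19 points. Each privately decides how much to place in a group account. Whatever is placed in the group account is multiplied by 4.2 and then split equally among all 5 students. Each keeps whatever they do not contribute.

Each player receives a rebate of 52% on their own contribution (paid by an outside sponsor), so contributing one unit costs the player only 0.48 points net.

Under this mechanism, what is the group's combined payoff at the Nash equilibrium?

448.40 points

With the mechanism, a contributed unit returns (4.2/5) / 0.48 = 1.7500 per unit of net cost to the contributor — now above 1 — so contributing fully is weakly dominant for every player.
So the Nash equilibrium is full contribution by all 5; the group earns 5 × (19 × 0.52 + 4.2 × 19) = 448.40.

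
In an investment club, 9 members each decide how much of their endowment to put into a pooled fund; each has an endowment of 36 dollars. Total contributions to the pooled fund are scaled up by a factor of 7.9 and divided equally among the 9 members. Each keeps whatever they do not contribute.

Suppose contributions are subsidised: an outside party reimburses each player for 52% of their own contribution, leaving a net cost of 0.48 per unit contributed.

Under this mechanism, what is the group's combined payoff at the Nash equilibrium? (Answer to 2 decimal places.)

2728.08 dollars

Under the mechanism each unit contributed yields (7.9/9) / 0.48 = 1.8287 back to its contributor per unit of net cost, which exceeds 1, making full contribution the dominant choice for everyone.
So the Nash equilibrium is full contribution by all 9; the group earns 9 × (36 × 0.52 + 7.9 × 36) = 2728.08.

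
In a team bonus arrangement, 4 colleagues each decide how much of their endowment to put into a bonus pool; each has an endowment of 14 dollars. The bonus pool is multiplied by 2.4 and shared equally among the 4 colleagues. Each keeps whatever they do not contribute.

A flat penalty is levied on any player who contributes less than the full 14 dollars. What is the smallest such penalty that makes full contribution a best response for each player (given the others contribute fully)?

Given the others contribute fully, the best deviation is to contribute 0 (any partial contribution still incurs the fine and gives up units whose private return 0.6000 is below 1).
Deviating from 14 to 0 saves 14 dollars but forfeits the deviator's share of the drop in the bonus pool: 2.4/4 × 14 = 8.40.
So the deviation gain is 14 − 8.40 = 5.60, and the fine must be at least 5.60 dollars to wipe it out.

5.60 dollars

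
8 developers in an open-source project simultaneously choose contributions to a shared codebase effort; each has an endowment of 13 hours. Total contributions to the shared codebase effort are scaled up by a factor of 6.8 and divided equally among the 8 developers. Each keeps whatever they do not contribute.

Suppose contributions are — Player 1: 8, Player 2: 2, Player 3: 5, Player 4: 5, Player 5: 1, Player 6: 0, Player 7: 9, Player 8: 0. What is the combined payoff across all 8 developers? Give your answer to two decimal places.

Total contributed: 8 + 2 + 5 + 5 + 1 + 0 + 9 + 0 = 30; total kept: 8 × 13 − 30 = 74.
The shared codebase effort pays out 6.8 × 30 = 204.00 in aggregate.
Group total = 74 + 204.00 = 278.00.

278.00 hours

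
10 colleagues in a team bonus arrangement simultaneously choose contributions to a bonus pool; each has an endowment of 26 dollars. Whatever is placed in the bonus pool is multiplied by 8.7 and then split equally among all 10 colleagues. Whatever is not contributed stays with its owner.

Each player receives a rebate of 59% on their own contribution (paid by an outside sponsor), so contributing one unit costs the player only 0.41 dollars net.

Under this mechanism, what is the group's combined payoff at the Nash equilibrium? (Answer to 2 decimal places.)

The effective private return per unit is now (8.7/10) / 0.41 = 2.1220 > 1, so every player's dominant strategy flips to full contribution.
At the Nash equilibrium everyone contributes 26. Group total payoff = 10 × (26 × 0.59 + 8.7 × 26) = 2415.40.

2415.40 dollars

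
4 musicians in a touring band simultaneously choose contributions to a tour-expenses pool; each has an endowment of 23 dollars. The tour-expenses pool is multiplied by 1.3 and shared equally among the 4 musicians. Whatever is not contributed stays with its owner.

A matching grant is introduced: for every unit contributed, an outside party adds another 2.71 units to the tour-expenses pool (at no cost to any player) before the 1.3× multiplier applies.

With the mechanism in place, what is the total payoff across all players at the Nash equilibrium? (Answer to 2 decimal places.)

With the mechanism, a contributed unit returns 1.3 × 3.71 / 4 = 1.2058 per unit of net cost to the contributor — now above 1 — so contributing fully is weakly dominant for every player.
So the Nash equilibrium is full contribution by all 4; the group earns 1.3 × 3.71 × 92 = 443.72.

443.72 dollars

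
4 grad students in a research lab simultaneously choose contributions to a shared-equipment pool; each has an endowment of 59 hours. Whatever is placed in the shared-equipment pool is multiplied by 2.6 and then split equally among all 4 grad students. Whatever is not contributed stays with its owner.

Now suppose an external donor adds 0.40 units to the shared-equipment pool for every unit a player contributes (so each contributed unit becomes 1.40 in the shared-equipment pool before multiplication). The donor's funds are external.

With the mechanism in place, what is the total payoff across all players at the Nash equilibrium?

236.00 hours

The effective private return is 2.6 × 1.40 / 4 = 0.9100, which is still under 1, so the mechanism doesn't change anyone's dominant strategy: zero contribution.
Everyone keeps their endowment and the group total is 4 × 59 = 236.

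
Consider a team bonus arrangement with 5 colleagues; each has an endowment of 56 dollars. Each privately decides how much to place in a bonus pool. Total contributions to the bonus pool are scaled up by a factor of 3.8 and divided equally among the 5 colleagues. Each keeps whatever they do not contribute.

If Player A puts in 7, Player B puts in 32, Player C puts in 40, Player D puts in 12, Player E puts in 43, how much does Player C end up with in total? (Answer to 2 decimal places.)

Total contributed: 7 + 32 + 40 + 12 + 43 = 134.
Each receives 3.8 × 134 / 5 = 101.84 from the bonus pool.
Player C keeps 56 − 40 = 16, so Player C's payoff is 16 + 101.84 = 117.84.

117.84 dollars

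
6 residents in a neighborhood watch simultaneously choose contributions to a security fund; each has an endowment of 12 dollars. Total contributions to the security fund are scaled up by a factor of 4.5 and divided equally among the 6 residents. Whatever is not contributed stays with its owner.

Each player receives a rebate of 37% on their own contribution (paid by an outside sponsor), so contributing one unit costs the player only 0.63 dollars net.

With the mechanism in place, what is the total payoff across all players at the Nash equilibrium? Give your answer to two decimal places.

350.64 dollars

Under the mechanism each unit contributed yields (4.5/6) / 0.63 = 1.1905 back to its contributor per unit of net cost, which exceeds 1, making full contribution the dominant choice for everyone.
At the Nash equilibrium everyone contributes 12. Group total payoff = 6 × (12 × 0.37 + 4.5 × 12) = 350.64.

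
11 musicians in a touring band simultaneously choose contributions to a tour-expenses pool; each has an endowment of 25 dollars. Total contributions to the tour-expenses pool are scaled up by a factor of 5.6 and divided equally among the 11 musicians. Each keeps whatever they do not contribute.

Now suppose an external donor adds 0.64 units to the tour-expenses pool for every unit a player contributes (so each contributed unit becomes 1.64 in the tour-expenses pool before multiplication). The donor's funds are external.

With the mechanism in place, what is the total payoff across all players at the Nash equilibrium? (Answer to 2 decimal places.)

The effective private return is 5.6 × 1.64 / 11 = 0.8349, which is still under 1, so the mechanism doesn't change anyone's dominant strategy: zero contribution.
Everyone keeps their endowment and the group total is 11 × 25 = 275.

275.00 dollars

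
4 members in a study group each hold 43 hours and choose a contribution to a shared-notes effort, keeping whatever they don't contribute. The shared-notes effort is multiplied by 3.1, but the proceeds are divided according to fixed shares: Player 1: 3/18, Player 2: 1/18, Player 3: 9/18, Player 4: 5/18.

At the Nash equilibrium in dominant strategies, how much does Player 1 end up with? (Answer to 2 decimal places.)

65.22 hours

A player with share s gets back 3.1·s per unit contributed, so full contribution is dominant for anyone with s > 1/3.1 = 0.3226 and zero contribution is dominant for anyone below.
The only share above 0.3226 is Player 3's 9/18, contributing 43; the remaining 3 contribute 0. Total contributed: 43.
Player 1 keeps 43 and receives 3.1 × 43 × 3/18 = 22.22 from the shared-notes effort, for a payoff of 65.22.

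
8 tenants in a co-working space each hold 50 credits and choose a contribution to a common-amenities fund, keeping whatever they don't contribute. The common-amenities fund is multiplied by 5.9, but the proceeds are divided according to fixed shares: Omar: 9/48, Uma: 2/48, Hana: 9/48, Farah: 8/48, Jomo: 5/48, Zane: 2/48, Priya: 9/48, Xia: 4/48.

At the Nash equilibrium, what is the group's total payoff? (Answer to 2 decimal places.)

Player j's private return per contributed unit is 5.9 × (j's share). Contributing is weakly dominant for j when that share is at least 1/5.9 = 0.1695, and contributing 0 is dominant otherwise.
Omar, Hana and Priya are above the threshold, contributing 50 each; the remaining 5 contribute 0. Total contributed: 150.
The common-amenities fund pays out 5.9 × 150 = 885.00 in total (split across the unequal shares, but the aggregate is all that matters for the group sum).
The 5 free-riders keep 50 each, adding 250. Group total = 250 + 885.00 = 1135.00.

1135.00 credits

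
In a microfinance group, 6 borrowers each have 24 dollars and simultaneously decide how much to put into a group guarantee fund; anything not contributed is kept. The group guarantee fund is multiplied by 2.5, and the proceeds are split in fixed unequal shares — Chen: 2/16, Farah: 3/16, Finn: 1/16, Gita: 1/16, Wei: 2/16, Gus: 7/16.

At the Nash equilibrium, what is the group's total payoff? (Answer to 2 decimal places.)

180.00 dollars

Player j's private return per contributed unit is 2.5 × (j's share). Contributing is weakly dominant for j when that share is at least 1/2.5 = 0.4000, and contributing 0 is dominant otherwise.
Gus alone (share 7/16) is above the threshold, contributing 24; the remaining 5 contribute 0. Total contributed: 24.
The group guarantee fund pays out 2.5 × 24 = 60.00 in total (split across the unequal shares, but the aggregate is all that matters for the group sum).
The 5 free-riders keep 24 each, adding 120. Group total = 120 + 60.00 = 180.00.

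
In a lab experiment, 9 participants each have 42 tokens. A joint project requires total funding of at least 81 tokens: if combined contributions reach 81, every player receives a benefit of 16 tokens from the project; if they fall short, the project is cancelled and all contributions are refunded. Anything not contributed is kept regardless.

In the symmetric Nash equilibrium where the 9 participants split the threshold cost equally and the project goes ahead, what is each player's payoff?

49 tokens

Equal share of the threshold: 81/9 = 9.
At this profile no one gains by cutting their contribution: any cut drops the total below 81, the project is cancelled, contributions are refunded, and the deviator ends with 42, which is less than 42 − 9 + 16 = 49. Contributing more than 9 just wastes the excess. So contributing exactly 9 is a best response.
Each player's payoff: 42 − 9 + 16 = 49.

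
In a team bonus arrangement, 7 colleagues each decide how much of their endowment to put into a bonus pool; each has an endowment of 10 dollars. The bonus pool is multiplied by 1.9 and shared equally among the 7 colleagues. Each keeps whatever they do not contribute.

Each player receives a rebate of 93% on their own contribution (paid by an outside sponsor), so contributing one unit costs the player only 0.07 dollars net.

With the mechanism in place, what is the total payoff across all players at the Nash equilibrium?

The effective private return per unit is now (1.9/7) / 0.07 = 3.8776 > 1, so every player's dominant strategy flips to full contribution.
At the Nash equilibrium everyone contributes 10. Group total payoff = 7 × (10 × 0.93 + 1.9 × 10) = 198.10.

198.10 dollars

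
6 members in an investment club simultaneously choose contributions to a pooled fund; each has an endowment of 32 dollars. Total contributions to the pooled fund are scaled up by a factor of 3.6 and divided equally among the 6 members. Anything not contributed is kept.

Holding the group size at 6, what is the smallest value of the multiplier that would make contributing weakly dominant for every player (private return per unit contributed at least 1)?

A contributed unit returns (multiplier)/6 to its contributor.
This reaches 1 exactly when the multiplier is 6.

6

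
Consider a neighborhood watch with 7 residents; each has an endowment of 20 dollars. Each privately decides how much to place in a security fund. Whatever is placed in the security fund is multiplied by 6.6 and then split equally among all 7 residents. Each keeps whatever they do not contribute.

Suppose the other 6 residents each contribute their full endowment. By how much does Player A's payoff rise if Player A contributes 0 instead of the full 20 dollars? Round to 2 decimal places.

Switching from a contribution of 20 to 0 lets Player A keep an extra 20 dollars, but lowers the security fund by 20, which costs Player A their own share of that drop: 6.6/7 × 20 = 18.86.
Net gain = 20 − 18.86 = 1.14. The private return per contributed unit (0.9429) is below 1, so free-riding is indeed the best response regardless of what the others do.

1.14 dollars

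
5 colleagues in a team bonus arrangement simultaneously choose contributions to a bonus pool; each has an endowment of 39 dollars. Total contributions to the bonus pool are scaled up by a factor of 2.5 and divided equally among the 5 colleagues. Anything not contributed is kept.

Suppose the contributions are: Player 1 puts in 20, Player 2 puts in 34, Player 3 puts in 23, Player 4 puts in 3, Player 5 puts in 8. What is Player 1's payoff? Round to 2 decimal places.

Total contributed: 20 + 34 + 23 + 3 + 8 = 88.
Each receives 2.5 × 88 / 5 = 44.00 from the bonus pool.
Player 1 keeps 39 − 20 = 19, so Player 1's payoff is 19 + 44.00 = 63.00.

63.00 dollars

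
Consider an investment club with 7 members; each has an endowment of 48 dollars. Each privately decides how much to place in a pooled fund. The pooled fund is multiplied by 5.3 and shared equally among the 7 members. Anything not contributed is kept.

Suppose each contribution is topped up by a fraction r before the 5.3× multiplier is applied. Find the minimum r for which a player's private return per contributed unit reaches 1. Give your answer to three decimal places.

With matching at rate r, one contributed unit becomes (1 + r) in the pooled fund and returns 5.3 × (1 + r) / 7 to the contributor.
Setting this equal to 1: 1 + r = 7/5.3 = 1.3208.
So the minimum matching rate is r = 1.3208 − 1 = 0.321.

0.321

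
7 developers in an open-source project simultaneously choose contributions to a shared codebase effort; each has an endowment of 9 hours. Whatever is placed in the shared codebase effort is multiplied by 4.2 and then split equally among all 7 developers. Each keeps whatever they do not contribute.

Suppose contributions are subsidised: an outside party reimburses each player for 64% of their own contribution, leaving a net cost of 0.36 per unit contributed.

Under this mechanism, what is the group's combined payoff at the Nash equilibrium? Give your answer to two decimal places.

Under the mechanism each unit contributed yields (4.2/7) / 0.36 = 1.6667 back to its contributor per unit of net cost, which exceeds 1, making full contribution the dominant choice for everyone.
At the Nash equilibrium everyone contributes 9. Group total payoff = 7 × (9 × 0.64 + 4.2 × 9) = 304.92.

304.92 hours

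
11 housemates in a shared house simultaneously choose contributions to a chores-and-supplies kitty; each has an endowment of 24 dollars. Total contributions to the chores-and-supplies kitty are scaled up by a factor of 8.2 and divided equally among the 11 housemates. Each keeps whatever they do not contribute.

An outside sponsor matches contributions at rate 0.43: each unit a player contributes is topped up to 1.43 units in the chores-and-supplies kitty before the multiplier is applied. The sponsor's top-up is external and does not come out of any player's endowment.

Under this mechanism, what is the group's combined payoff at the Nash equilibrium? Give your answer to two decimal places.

With the mechanism, a contributed unit returns 8.2 × 1.43 / 11 = 1.0660 per unit of net cost to the contributor — now above 1 — so contributing fully is weakly dominant for every player.
At the Nash equilibrium everyone contributes 24. Group total payoff = 8.2 × 1.43 × 264 = 3095.66.

3095.66 dollars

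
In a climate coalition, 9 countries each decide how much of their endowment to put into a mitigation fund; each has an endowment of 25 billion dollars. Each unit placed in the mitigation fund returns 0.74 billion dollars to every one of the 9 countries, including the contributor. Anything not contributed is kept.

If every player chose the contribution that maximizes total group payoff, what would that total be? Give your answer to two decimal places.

Each contributed unit returns 6.660 to the group as a whole (0.74 to each of 9 players), which exceeds 1, so the social optimum is full contribution: group total = 6.660 × 225 = 1498.50.

1498.50 billion dollars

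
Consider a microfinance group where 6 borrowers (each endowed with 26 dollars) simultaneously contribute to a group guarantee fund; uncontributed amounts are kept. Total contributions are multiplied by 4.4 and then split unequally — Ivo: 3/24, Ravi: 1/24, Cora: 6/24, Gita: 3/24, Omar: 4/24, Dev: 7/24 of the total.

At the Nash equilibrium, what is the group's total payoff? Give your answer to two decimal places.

332.80 dollars

Each unit j contributes comes back to j as 4.4 × (j's share), so j prefers to contribute only if that share exceeds 1/4.4 = 0.2273; otherwise keeping the unit dominates.
Cora and Dev clear that bar, contributing 26 each; the remaining 4 contribute 0. Total contributed: 52.
The group guarantee fund pays out 4.4 × 52 = 228.80 in total (split across the unequal shares, but the aggregate is all that matters for the group sum).
The 4 free-riders keep 26 each, adding 104. Group total = 104 + 228.80 = 332.80.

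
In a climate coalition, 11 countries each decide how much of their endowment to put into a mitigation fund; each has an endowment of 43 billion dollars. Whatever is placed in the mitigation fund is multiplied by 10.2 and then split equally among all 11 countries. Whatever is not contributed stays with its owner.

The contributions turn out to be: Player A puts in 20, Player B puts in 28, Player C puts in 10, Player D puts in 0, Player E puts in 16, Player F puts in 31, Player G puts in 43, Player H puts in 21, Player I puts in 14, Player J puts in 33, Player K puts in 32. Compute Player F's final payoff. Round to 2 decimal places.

Total contributed: 20 + 28 + 10 + 0 + 16 + 31 + 43 + 21 + 14 + 33 + 32 = 248.
Each receives 10.2 × 248 / 11 = 229.96 from the mitigation fund.
Player F keeps 43 − 31 = 12, so Player F's payoff is 12 + 229.96 = 241.96.

241.96 billion dollars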